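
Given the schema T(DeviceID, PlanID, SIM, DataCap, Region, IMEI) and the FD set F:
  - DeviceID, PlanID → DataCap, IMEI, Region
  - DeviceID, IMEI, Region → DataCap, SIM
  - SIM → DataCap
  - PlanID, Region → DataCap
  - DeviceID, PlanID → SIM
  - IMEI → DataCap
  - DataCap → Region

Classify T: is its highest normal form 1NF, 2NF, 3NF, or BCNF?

Candidate key: {DeviceID, PlanID}. Prime attributes: {DeviceID, PlanID}.
DeviceID, IMEI, Region → DataCap, SIM: {DeviceID, IMEI, Region}⁺ = {DataCap, DeviceID, IMEI, Region, SIM}, which is not all of the attributes, so the left side is not a superkey — BCNF is violated.
DeviceID, IMEI, Region → DataCap, SIM determines the non-prime attributes {DataCap, SIM} from a non-superkey — 3NF is violated.
No proper subset of a key has a non-prime attribute in its closure, so there is no partial dependency; 2NF holds.

2NF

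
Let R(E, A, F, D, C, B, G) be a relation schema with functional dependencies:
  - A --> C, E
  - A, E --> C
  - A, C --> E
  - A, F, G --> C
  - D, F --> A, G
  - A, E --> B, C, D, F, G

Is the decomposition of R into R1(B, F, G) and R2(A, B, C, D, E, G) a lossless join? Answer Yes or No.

The shared attributes are {B, G} and {B, G}⁺ = {B, G}.
R1 ⊄ {B, G} and R2 ⊄ {B, G}, so the split is lossy.

No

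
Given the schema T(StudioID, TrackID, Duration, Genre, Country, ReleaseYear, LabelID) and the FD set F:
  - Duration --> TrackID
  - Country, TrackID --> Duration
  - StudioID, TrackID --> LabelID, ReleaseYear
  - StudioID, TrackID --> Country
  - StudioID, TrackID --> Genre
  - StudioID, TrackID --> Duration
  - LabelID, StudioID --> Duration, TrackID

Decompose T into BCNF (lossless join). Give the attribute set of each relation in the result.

Candidate keys of the original relation: {Duration, StudioID}, {LabelID, StudioID}, {StudioID, TrackID}.
Within {Country, Duration, Genre, LabelID, ReleaseYear, StudioID, TrackID}: {Duration}⁺ ∩ {Country, Duration, Genre, LabelID, ReleaseYear, StudioID, TrackID} = {Duration, TrackID}, not the whole set, so Duration --> TrackID violates BCNF; decompose into {Duration, TrackID} and {Country, Duration, Genre, LabelID, ReleaseYear, StudioID}.
{Duration, TrackID} has no BCNF violation.
{Country, Duration, Genre, LabelID, ReleaseYear, StudioID} has no BCNF violation.

{Country, Duration, Genre, LabelID, ReleaseYear, StudioID}; {Duration, TrackID}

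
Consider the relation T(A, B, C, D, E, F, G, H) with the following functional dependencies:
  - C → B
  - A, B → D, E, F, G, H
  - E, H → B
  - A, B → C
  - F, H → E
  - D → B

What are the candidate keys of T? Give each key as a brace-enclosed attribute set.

No FD produces {A}, so it must be in every candidate key.
Closure of {A, B} is {A, B, C, D, E, F, G, H}, the whole schema; {A, B} is a candidate key.
Closure of {A, C} is {A, B, C, D, E, F, G, H}, the whole schema; {A, C} is a candidate key.
Closure of {A, D} is {A, B, C, D, E, F, G, H}, the whole schema; {A, D} is a candidate key.
Closure of {A, E, H} is {A, B, C, D, E, F, G, H}, the whole schema; {A, E, H} is a candidate key.
Closure of {A, F, H} is {A, B, C, D, E, F, G, H}, the whole schema; {A, F, H} is a candidate key.
Any other superkey properly contains one of these, so there are no further candidate keys.

{A, B}, {A, C}, {A, D}, {A, E, H}, {A, F, H}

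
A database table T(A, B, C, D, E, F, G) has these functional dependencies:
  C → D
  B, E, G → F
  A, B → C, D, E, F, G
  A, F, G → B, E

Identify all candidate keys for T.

{A, B}, {A, F, G}

Attributes never on any right-hand side: {A} — every candidate key must contain it.
{A, B} is a candidate key since {A, B}⁺ = {A, B, C, D, E, F, G} covers every attribute.
{A, F, G} is a candidate key since {A, F, G}⁺ = {A, B, C, D, E, F, G} covers every attribute.
Any other superkey properly contains one of these, so there are no further candidate keys.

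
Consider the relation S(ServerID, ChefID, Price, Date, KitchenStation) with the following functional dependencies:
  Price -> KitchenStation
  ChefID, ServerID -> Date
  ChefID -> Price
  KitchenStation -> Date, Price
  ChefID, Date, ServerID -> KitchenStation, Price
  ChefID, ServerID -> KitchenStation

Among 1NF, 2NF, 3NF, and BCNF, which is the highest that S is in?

Candidate key: {ChefID, ServerID}. Prime attributes: {ChefID, ServerID}.
For Price -> KitchenStation we have {Price}⁺ = {Date, KitchenStation, Price}; {Price} is not a superkey, so BCNF fails.
Price -> KitchenStation determines the non-prime attribute {KitchenStation} from a non-superkey — 3NF is violated.
The proper key subset {ChefID} of {ChefID, ServerID} determines non-prime {Date, KitchenStation, Price}, so the relation is not even in 2NF.

1NF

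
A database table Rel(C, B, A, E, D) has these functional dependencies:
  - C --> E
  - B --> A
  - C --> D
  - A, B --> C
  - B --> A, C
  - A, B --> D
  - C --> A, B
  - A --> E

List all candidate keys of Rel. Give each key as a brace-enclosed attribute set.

Closure of {B} is {A, B, C, D, E}, the whole schema; {B} is a candidate key.
Closure of {C} is {A, B, C, D, E}, the whole schema; {C} is a candidate key.
No proper subset of any of these is a key, and no other minimal superkey exists.

{B}, {C}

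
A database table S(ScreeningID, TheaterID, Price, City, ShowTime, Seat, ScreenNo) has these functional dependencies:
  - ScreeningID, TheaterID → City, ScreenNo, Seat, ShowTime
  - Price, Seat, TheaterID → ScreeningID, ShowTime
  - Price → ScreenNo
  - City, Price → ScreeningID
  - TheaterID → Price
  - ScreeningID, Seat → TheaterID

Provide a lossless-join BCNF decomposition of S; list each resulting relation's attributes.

{City, Price, ScreeningID}; {City, Seat, ShowTime, TheaterID}; {Price, ScreenNo}; {Price, TheaterID}

Candidate keys of the original relation: {City, Price, Seat}, {City, TheaterID}, {ScreeningID, Seat}, {ScreeningID, TheaterID}, {Seat, TheaterID}.
In {City, Price, ScreenNo, ScreeningID, Seat, ShowTime, TheaterID}, {Price} is not a superkey ({Price}⁺ restricted to this set is {Price, ScreenNo}), so split on Price → ScreenNo into {Price, ScreenNo} and {City, Price, ScreeningID, Seat, ShowTime, TheaterID}.
{Price, ScreenNo} has no BCNF violation.
In {City, Price, ScreeningID, Seat, ShowTime, TheaterID}, {City, Price} is not a superkey ({City, Price}⁺ restricted to this set is {City, Price, ScreeningID}), so split on City, Price → ScreeningID into {City, Price, ScreeningID} and {City, Price, Seat, ShowTime, TheaterID}.
{City, Price, ScreeningID} has no BCNF violation.
In {City, Price, Seat, ShowTime, TheaterID}, {TheaterID} is not a superkey ({TheaterID}⁺ restricted to this set is {Price, TheaterID}), so split on TheaterID → Price into {Price, TheaterID} and {City, Seat, ShowTime, TheaterID}.
{Price, TheaterID} has no BCNF violation.
{City, Seat, ShowTime, TheaterID} has no BCNF violation.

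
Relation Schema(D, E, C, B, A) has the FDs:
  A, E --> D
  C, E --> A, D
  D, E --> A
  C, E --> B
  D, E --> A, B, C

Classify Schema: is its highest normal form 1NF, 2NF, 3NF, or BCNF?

Candidate keys: {A, E}, {C, E}, {D, E}. Prime attributes: {A, C, D, E}.
The left-hand side of every FD is a superkey, so BCNF is satisfied.

BCNF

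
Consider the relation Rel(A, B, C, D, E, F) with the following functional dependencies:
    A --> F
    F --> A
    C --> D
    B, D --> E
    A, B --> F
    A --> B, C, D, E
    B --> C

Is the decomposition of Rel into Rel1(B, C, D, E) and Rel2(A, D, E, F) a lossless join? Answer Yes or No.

No

Rel1 ∩ Rel2 = {D, E}; its closure under F is {D, E}.
Neither Rel1 nor Rel2 is contained in that closure, so the decomposition is lossy.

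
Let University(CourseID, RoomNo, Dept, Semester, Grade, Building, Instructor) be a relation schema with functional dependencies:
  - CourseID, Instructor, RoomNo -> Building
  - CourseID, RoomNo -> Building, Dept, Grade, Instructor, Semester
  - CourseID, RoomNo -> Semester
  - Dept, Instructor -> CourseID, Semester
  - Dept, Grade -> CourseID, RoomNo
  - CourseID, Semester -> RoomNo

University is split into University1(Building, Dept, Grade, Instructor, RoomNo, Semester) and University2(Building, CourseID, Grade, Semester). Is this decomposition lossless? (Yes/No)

No

Common attributes: {Building, Grade, Semester}; their closure is {Building, Grade, Semester}.
Neither University1 nor University2 is contained in that closure, so the decomposition is lossy.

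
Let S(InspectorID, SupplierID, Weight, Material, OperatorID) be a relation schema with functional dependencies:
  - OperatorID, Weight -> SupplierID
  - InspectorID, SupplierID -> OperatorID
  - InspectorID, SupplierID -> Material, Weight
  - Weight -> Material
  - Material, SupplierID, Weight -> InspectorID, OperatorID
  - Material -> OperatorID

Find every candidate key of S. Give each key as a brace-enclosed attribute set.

{Weight}⁺ = {InspectorID, Material, OperatorID, SupplierID, Weight}, which is every attribute, so {Weight} is a candidate key.
{InspectorID, SupplierID}⁺ = {InspectorID, Material, OperatorID, SupplierID, Weight}, which is every attribute, so {InspectorID, SupplierID} is a candidate key.
No proper subset of any of these is a key, and no other minimal superkey exists.

{InspectorID, SupplierID}, {Weight}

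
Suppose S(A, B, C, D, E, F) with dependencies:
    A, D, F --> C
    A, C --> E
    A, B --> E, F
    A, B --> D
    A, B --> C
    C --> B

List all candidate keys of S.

No FD produces {A}, so it must be in every candidate key.
{A, B}⁺ = {A, B, C, D, E, F} — all of the relation — so {A, B} is a candidate key.
{A, C}⁺ = {A, B, C, D, E, F} — all of the relation — so {A, C} is a candidate key.
{A, D, F}⁺ = {A, B, C, D, E, F} — all of the relation — so {A, D, F} is a candidate key.
No proper subset of any of these is a key, and no other minimal superkey exists.

{A, B}, {A, C}, {A, D, F}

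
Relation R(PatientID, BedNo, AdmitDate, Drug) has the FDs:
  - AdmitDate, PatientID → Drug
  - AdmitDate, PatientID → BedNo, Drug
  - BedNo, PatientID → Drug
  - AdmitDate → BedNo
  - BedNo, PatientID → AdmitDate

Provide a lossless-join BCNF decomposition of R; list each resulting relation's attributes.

Candidate keys of the original relation: {AdmitDate, PatientID}, {BedNo, PatientID}.
In {AdmitDate, BedNo, Drug, PatientID}, {AdmitDate} is not a superkey ({AdmitDate}⁺ restricted to this set is {AdmitDate, BedNo}), so split on AdmitDate → BedNo into {AdmitDate, BedNo} and {AdmitDate, Drug, PatientID}.
{AdmitDate, BedNo} has no BCNF violation.
{AdmitDate, Drug, PatientID} has no BCNF violation.

{AdmitDate, BedNo}; {AdmitDate, Drug, PatientID}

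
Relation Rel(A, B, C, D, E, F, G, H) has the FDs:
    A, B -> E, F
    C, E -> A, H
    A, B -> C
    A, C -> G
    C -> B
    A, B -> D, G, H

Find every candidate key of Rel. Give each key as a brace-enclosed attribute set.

{A, B}⁺ = {A, B, C, D, E, F, G, H}, which is every attribute, so {A, B} is a candidate key.
{A, C}⁺ = {A, B, C, D, E, F, G, H}, which is every attribute, so {A, C} is a candidate key.
{C, E}⁺ = {A, B, C, D, E, F, G, H}, which is every attribute, so {C, E} is a candidate key.
Any other superkey properly contains one of these, so there are no further candidate keys.

{A, B}, {A, C}, {C, E}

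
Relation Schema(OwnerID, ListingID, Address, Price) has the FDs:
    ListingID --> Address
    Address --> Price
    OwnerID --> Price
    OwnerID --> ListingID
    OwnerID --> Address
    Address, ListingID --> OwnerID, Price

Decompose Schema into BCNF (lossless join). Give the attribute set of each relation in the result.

{Address, ListingID, OwnerID}; {Address, Price}

Candidate keys of the original relation: {ListingID}, {OwnerID}.
{Address, ListingID, OwnerID, Price}: {Address} determines {Address, Price} here but is not a superkey — split on Address --> Price, giving {Address, Price} and {Address, ListingID, OwnerID}.
{Address, Price} is in BCNF.
{Address, ListingID, OwnerID} is in BCNF.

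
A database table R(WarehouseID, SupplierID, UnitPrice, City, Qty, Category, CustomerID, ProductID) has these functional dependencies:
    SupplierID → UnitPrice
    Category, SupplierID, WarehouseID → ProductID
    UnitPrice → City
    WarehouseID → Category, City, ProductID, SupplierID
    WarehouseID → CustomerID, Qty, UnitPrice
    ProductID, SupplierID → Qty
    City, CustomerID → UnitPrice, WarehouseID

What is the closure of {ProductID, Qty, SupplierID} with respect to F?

{City, ProductID, Qty, SupplierID, UnitPrice}

Start with {ProductID, Qty, SupplierID}.
SupplierID → UnitPrice applies; add {UnitPrice} → now {ProductID, Qty, SupplierID, UnitPrice}.
UnitPrice → City applies; add {City} → now {City, ProductID, Qty, SupplierID, UnitPrice}.
No further FD applies.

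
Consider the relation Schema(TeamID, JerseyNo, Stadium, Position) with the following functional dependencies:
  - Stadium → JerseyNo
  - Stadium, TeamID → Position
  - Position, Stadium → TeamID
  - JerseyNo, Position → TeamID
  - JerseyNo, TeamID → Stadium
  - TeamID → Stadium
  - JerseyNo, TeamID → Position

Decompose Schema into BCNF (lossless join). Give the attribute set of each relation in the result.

Candidate keys of the original relation: {JerseyNo, Position}, {Position, Stadium}, {TeamID}.
In {JerseyNo, Position, Stadium, TeamID}, {Stadium} is not a superkey ({Stadium}⁺ restricted to this set is {JerseyNo, Stadium}), so split on Stadium → JerseyNo into {JerseyNo, Stadium} and {Position, Stadium, TeamID}.
{JerseyNo, Stadium} is in BCNF.
{Position, Stadium, TeamID} is in BCNF.

{JerseyNo, Stadium}; {Position, Stadium, TeamID}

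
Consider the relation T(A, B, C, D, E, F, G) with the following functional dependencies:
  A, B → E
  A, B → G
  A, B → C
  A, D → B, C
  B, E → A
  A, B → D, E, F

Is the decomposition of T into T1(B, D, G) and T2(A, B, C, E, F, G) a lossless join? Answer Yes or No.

No

Common attributes: {B, G}; their closure is {B, G}.
The closure covers neither T1 nor T2 entirely; the join is not lossless.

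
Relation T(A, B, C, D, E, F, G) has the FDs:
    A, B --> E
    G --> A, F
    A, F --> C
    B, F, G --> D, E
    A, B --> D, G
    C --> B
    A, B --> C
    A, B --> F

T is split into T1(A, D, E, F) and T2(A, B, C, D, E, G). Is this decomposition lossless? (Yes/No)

Common attributes: {A, D, E}; their closure is {A, D, E}.
T1 ⊄ {A, D, E} and T2 ⊄ {A, D, E}, so the split is lossy.

No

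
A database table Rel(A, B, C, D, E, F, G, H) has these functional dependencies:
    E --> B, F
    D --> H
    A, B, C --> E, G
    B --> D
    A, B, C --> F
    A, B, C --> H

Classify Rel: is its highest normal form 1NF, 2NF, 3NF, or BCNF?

1NF

Candidate keys: {A, B, C}, {A, C, E}. Prime attributes: {A, B, C, E}.
E --> B, F: {E}⁺ = {B, D, E, F, H}, which is not all of the attributes, so the left side is not a superkey — BCNF is violated.
Because {F} is non-prime and the left side of E --> B, F is not a superkey, the relation is not in 3NF.
The proper key subset {B} of {A, B, C} determines non-prime {D, H}, so the relation is not even in 2NF.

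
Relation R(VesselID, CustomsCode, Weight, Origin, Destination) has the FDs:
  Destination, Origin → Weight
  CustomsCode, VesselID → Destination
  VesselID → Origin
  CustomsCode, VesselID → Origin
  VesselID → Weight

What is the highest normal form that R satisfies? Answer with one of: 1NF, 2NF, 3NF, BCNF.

Candidate key: {CustomsCode, VesselID}. Prime attributes: {CustomsCode, VesselID}.
Destination, Origin → Weight: {Destination, Origin}⁺ = {Destination, Origin, Weight}, which is not all of the attributes, so the left side is not a superkey — BCNF is violated.
Because {Weight} is non-prime and the left side of Destination, Origin → Weight is not a superkey, the relation is not in 3NF.
{VesselID} is a proper subset of the key {CustomsCode, VesselID}, and {VesselID}⁺ contains the non-prime attributes {Origin, Weight} — a partial dependency, so 2NF is violated.

1NF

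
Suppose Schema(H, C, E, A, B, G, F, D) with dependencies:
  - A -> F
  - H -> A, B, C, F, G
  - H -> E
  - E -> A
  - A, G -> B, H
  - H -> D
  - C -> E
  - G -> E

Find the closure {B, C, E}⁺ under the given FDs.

{A, B, C, E, F}

Start with {B, C, E}.
E -> A applies; add {A} → now {A, B, C, E}.
A -> F applies; add {F} → now {A, B, C, E, F}.
No further FD applies.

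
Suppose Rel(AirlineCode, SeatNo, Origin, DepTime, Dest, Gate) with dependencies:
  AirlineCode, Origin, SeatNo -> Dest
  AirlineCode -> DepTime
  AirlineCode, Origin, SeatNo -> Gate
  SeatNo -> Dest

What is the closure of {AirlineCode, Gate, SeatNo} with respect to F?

Start with {AirlineCode, Gate, SeatNo}.
AirlineCode -> DepTime applies; add {DepTime} → now {AirlineCode, DepTime, Gate, SeatNo}.
SeatNo -> Dest applies; add {Dest} → now {AirlineCode, DepTime, Dest, Gate, SeatNo}.
No further FD applies.

{AirlineCode, DepTime, Dest, Gate, SeatNo}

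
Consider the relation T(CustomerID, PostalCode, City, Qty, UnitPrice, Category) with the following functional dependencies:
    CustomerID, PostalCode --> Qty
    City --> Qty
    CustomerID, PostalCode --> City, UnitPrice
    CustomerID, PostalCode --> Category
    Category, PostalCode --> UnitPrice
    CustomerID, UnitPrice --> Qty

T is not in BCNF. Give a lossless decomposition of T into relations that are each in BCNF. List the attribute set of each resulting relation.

Candidate key of the original relation: {CustomerID, PostalCode}.
In {Category, City, CustomerID, PostalCode, Qty, UnitPrice}, {City} is not a superkey ({City}⁺ restricted to this set is {City, Qty}), so split on City --> Qty into {City, Qty} and {Category, City, CustomerID, PostalCode, UnitPrice}.
{City, Qty} is in BCNF.
In {Category, City, CustomerID, PostalCode, UnitPrice}, {Category, PostalCode} is not a superkey ({Category, PostalCode}⁺ restricted to this set is {Category, PostalCode, UnitPrice}), so split on Category, PostalCode --> UnitPrice into {Category, PostalCode, UnitPrice} and {Category, City, CustomerID, PostalCode}.
{Category, PostalCode, UnitPrice} is in BCNF.
{Category, City, CustomerID, PostalCode} is in BCNF.

{Category, City, CustomerID, PostalCode}; {Category, PostalCode, UnitPrice}; {City, Qty}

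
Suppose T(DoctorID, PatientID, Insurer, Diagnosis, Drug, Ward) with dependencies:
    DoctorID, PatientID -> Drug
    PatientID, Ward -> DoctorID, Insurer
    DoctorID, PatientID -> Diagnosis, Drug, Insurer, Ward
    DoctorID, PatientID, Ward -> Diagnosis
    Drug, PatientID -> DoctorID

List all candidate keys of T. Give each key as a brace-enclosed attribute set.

{DoctorID, PatientID}, {Drug, PatientID}, {PatientID, Ward}

Attributes never on any right-hand side: {PatientID} — every candidate key must contain it.
{DoctorID, PatientID}⁺ = {Diagnosis, DoctorID, Drug, Insurer, PatientID, Ward} — all of the relation — so {DoctorID, PatientID} is a candidate key.
{Drug, PatientID}⁺ = {Diagnosis, DoctorID, Drug, Insurer, PatientID, Ward} — all of the relation — so {Drug, PatientID} is a candidate key.
{PatientID, Ward}⁺ = {Diagnosis, DoctorID, Drug, Insurer, PatientID, Ward} — all of the relation — so {PatientID, Ward} is a candidate key.
These are minimal and exhaustive — every other superkey contains one of them.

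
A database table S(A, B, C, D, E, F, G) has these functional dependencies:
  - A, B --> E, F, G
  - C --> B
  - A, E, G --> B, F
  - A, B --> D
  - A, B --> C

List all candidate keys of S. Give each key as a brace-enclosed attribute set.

{A, B}, {A, C}, {A, E, G}

{A} never appears on the right of any FD, so every key must include it.
Closure of {A, B} is {A, B, C, D, E, F, G}, the whole schema; {A, B} is a candidate key.
Closure of {A, C} is {A, B, C, D, E, F, G}, the whole schema; {A, C} is a candidate key.
Closure of {A, E, G} is {A, B, C, D, E, F, G}, the whole schema; {A, E, G} is a candidate key.
No proper subset of any of these is a key, and no other minimal superkey exists.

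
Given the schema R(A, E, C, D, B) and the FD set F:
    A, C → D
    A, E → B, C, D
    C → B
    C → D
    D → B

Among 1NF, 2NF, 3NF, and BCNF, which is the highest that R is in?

2NF

Candidate key: {A, E}. Prime attributes: {A, E}.
A, C → D breaks BCNF: {A, C}⁺ = {A, B, C, D}, so {A, C} is not a superkey.
Because {D} is non-prime and the left side of A, C → D is not a superkey, the relation is not in 3NF.
No proper subset of a key has a non-prime attribute in its closure, so there is no partial dependency; 2NF holds.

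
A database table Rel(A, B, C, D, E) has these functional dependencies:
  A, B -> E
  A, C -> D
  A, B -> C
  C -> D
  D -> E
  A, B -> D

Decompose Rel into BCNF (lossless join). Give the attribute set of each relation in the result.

Candidate key of the original relation: {A, B}.
Within {A, B, C, D, E}: {A, C}⁺ ∩ {A, B, C, D, E} = {A, C, D, E}, not the whole set, so A, C -> D, E violates BCNF; decompose into {A, C, D, E} and {A, B, C}.
Within {A, C, D, E}: {C}⁺ ∩ {A, C, D, E} = {C, D, E}, not the whole set, so C -> D, E violates BCNF; decompose into {C, D, E} and {A, C}.
Within {C, D, E}: {D}⁺ ∩ {C, D, E} = {D, E}, not the whole set, so D -> E violates BCNF; decompose into {D, E} and {C, D}.
{D, E}: every determinant is a superkey — BCNF.
{C, D}: every determinant is a superkey — BCNF.
{A, C}: every determinant is a superkey — BCNF.
{A, B, C}: every determinant is a superkey — BCNF.

{A, B, C}; {C, D}; {D, E}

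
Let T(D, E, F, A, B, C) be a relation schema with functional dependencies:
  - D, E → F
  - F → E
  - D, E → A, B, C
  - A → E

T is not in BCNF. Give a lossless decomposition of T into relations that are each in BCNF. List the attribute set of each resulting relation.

Candidate keys of the original relation: {A, D}, {D, E}, {D, F}.
Within {A, B, C, D, E, F}: {F}⁺ ∩ {A, B, C, D, E, F} = {E, F}, not the whole set, so F → E violates BCNF; decompose into {E, F} and {A, B, C, D, F}.
{E, F}: every determinant is a superkey — BCNF.
{A, B, C, D, F}: every determinant is a superkey — BCNF.

{A, B, C, D, F}; {E, F}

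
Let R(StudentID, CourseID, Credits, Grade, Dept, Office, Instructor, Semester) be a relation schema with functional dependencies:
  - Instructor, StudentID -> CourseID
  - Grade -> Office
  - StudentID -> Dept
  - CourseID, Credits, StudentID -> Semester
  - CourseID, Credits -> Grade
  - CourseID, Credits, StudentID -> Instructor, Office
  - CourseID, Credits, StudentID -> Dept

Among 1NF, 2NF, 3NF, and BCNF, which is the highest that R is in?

1NF

Candidate keys: {CourseID, Credits, StudentID}, {Credits, Instructor, StudentID}. Prime attributes: {CourseID, Credits, Instructor, StudentID}.
For Instructor, StudentID -> CourseID we have {Instructor, StudentID}⁺ = {CourseID, Dept, Instructor, StudentID}; {Instructor, StudentID} is not a superkey, so BCNF fails.
Grade -> Office has non-prime {Office} on the right and a non-superkey on the left, so 3NF fails.
{StudentID} is a proper subset of the key {CourseID, Credits, StudentID}, and {StudentID}⁺ contains the non-prime attribute {Dept} — a partial dependency, so 2NF is violated.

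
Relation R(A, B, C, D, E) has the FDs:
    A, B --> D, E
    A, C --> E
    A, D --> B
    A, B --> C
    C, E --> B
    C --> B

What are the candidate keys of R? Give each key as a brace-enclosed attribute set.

{A, B}, {A, C}, {A, D}

No FD produces {A}, so it must be in every candidate key.
{A, B}⁺ = {A, B, C, D, E} — all of the relation — so {A, B} is a candidate key.
{A, C}⁺ = {A, B, C, D, E} — all of the relation — so {A, C} is a candidate key.
{A, D}⁺ = {A, B, C, D, E} — all of the relation — so {A, D} is a candidate key.
No proper subset of any of these is a key, and no other minimal superkey exists.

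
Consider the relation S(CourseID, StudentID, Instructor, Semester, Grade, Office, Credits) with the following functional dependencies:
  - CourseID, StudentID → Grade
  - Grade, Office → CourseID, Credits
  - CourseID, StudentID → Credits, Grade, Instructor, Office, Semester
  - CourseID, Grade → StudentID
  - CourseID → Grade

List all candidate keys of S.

{CourseID}, {Grade, Office}

{CourseID}⁺ = {CourseID, Credits, Grade, Instructor, Office, Semester, StudentID}, which is every attribute, so {CourseID} is a candidate key.
{Grade, Office}⁺ = {CourseID, Credits, Grade, Instructor, Office, Semester, StudentID}, which is every attribute, so {Grade, Office} is a candidate key.
Any other superkey properly contains one of these, so there are no further candidate keys.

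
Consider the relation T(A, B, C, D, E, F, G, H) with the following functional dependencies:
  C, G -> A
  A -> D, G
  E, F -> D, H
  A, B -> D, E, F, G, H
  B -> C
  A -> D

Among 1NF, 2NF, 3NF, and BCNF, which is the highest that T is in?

1NF

Candidate keys: {A, B}, {B, G}. Prime attributes: {A, B, G}.
C, G -> A: {C, G}⁺ = {A, C, D, G}, which is not all of the attributes, so the left side is not a superkey — BCNF is violated.
A -> D, G determines the non-prime attribute {D} from a non-superkey — 3NF is violated.
The proper key subset {A} of {A, B} determines non-prime {D}, so the relation is not even in 2NF.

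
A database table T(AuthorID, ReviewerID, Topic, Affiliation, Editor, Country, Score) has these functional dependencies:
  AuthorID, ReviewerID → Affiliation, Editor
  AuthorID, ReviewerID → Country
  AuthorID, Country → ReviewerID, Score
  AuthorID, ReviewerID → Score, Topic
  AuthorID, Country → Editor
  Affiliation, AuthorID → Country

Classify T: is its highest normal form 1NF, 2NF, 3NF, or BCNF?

BCNF

Candidate keys: {Affiliation, AuthorID}, {AuthorID, Country}, {AuthorID, ReviewerID}. Prime attributes: {Affiliation, AuthorID, Country, ReviewerID}.
Each dependency's left side is a superkey — BCNF holds.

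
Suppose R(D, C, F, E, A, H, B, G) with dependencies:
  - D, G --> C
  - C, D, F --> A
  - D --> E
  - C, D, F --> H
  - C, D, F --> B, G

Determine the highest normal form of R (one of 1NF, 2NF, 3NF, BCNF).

1NF

Candidate keys: {C, D, F}, {D, F, G}. Prime attributes: {C, D, F, G}.
For D, G --> C we have {D, G}⁺ = {C, D, E, G}; {D, G} is not a superkey, so BCNF fails.
D --> E determines the non-prime attribute {E} from a non-superkey — 3NF is violated.
{D} is a proper subset of the key {C, D, F}, and {D}⁺ contains the non-prime attribute {E} — a partial dependency, so 2NF is violated.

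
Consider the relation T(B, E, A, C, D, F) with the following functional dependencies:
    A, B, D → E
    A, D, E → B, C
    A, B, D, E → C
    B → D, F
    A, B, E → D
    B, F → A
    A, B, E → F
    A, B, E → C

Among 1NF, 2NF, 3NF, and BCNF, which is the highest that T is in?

BCNF

Candidate keys: {A, D, E}, {B}. Prime attributes: {A, B, D, E}.
Every FD has a superkey on the left, so the relation is in BCNF.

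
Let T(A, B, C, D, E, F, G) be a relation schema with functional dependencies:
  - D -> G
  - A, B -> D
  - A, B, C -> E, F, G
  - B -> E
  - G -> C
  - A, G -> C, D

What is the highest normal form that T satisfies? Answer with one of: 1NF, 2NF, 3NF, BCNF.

1NF

Candidate key: {A, B}. Prime attributes: {A, B}.
D -> G breaks BCNF: {D}⁺ = {C, D, G}, so {D} is not a superkey.
Because {G} is non-prime and the left side of D -> G is not a superkey, the relation is not in 3NF.
Since {B} ⊂ {A, B} and {B}⁺ ⊇ {E} with {E} non-prime, there is a partial dependency; 2NF fails.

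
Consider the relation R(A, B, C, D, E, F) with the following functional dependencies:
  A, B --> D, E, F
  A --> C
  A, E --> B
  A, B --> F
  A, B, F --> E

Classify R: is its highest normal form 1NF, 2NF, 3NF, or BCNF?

1NF

Candidate keys: {A, B}, {A, E}. Prime attributes: {A, B, E}.
A --> C: {A}⁺ = {A, C}, which is not all of the attributes, so the left side is not a superkey — BCNF is violated.
Because {C} is non-prime and the left side of A --> C is not a superkey, the relation is not in 3NF.
The proper key subset {A} of {A, B} determines non-prime {C}, so the relation is not even in 2NF.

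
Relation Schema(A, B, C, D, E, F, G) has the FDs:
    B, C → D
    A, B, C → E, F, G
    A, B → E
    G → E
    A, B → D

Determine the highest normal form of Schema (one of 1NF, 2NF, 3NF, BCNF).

Candidate key: {A, B, C}. Prime attributes: {A, B, C}.
B, C → D: {B, C}⁺ = {B, C, D}, which is not all of the attributes, so the left side is not a superkey — BCNF is violated.
B, C → D determines the non-prime attribute {D} from a non-superkey — 3NF is violated.
{A, B} is a proper subset of the key {A, B, C}, and {A, B}⁺ contains the non-prime attributes {D, E} — a partial dependency, so 2NF is violated.

1NF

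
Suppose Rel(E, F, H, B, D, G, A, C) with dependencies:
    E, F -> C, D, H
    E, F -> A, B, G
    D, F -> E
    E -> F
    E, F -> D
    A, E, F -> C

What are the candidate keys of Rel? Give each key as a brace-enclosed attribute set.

{E}⁺ = {A, B, C, D, E, F, G, H}, which is every attribute, so {E} is a candidate key.
{D, F}⁺ = {A, B, C, D, E, F, G, H}, which is every attribute, so {D, F} is a candidate key.
No proper subset of any of these is a key, and no other minimal superkey exists.

{D, F}, {E}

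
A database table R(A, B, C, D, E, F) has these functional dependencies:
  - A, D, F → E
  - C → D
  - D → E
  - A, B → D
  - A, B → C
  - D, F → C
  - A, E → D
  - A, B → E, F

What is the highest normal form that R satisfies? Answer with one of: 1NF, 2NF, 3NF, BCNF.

Candidate key: {A, B}. Prime attributes: {A, B}.
A, D, F → E: {A, D, F}⁺ = {A, C, D, E, F}, which is not all of the attributes, so the left side is not a superkey — BCNF is violated.
A, D, F → E has non-prime {E} on the right and a non-superkey on the left, so 3NF fails.
No proper subset of a key has a non-prime attribute in its closure, so there is no partial dependency; 2NF holds.

2NF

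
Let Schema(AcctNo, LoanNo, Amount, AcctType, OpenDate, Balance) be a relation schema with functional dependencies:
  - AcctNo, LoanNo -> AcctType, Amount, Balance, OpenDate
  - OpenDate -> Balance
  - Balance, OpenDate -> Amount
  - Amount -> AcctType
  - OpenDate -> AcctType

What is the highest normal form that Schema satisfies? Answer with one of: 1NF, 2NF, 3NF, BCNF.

Candidate key: {AcctNo, LoanNo}. Prime attributes: {AcctNo, LoanNo}.
OpenDate -> Balance breaks BCNF: {OpenDate}⁺ = {AcctType, Amount, Balance, OpenDate}, so {OpenDate} is not a superkey.
OpenDate -> Balance determines the non-prime attribute {Balance} from a non-superkey — 3NF is violated.
No proper subset of a key has a non-prime attribute in its closure, so there is no partial dependency; 2NF holds.

2NF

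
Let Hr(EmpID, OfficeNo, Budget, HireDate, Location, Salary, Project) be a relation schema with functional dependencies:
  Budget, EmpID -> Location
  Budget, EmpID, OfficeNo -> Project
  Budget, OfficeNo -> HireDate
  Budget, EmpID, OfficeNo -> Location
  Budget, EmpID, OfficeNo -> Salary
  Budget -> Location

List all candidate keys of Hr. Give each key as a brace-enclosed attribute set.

{Budget, EmpID, OfficeNo}

No FD produces {Budget, EmpID, OfficeNo}, so they must be in every candidate key.
Closure of {Budget, EmpID, OfficeNo} is {Budget, EmpID, HireDate, Location, OfficeNo, Project, Salary}, the whole schema; {Budget, EmpID, OfficeNo} is a candidate key.
Every other attribute set either contains this one or has a smaller closure.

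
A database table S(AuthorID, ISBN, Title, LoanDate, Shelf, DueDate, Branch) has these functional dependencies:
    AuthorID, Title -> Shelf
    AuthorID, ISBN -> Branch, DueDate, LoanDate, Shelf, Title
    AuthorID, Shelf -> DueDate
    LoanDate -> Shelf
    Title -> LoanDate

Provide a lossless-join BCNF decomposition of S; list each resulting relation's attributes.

{AuthorID, Branch, ISBN, Title}; {AuthorID, DueDate, Shelf}; {LoanDate, Shelf}; {LoanDate, Title}

Candidate key of the original relation: {AuthorID, ISBN}.
Within {AuthorID, Branch, DueDate, ISBN, LoanDate, Shelf, Title}: {AuthorID, Title}⁺ ∩ {AuthorID, Branch, DueDate, ISBN, LoanDate, Shelf, Title} = {AuthorID, DueDate, LoanDate, Shelf, Title}, not the whole set, so AuthorID, Title -> DueDate, LoanDate, Shelf violates BCNF; decompose into {AuthorID, DueDate, LoanDate, Shelf, Title} and {AuthorID, Branch, ISBN, Title}.
Within {AuthorID, DueDate, LoanDate, Shelf, Title}: {AuthorID, Shelf}⁺ ∩ {AuthorID, DueDate, LoanDate, Shelf, Title} = {AuthorID, DueDate, Shelf}, not the whole set, so AuthorID, Shelf -> DueDate violates BCNF; decompose into {AuthorID, DueDate, Shelf} and {AuthorID, LoanDate, Shelf, Title}.
{AuthorID, DueDate, Shelf} is in BCNF.
Within {AuthorID, LoanDate, Shelf, Title}: {LoanDate}⁺ ∩ {AuthorID, LoanDate, Shelf, Title} = {LoanDate, Shelf}, not the whole set, so LoanDate -> Shelf violates BCNF; decompose into {LoanDate, Shelf} and {AuthorID, LoanDate, Title}.
{LoanDate, Shelf} is in BCNF.
Within {AuthorID, LoanDate, Title}: {Title}⁺ ∩ {AuthorID, LoanDate, Title} = {LoanDate, Title}, not the whole set, so Title -> LoanDate violates BCNF; decompose into {LoanDate, Title} and {AuthorID, Title}.
{LoanDate, Title} is in BCNF.
{AuthorID, Title} is in BCNF.
{AuthorID, Branch, ISBN, Title} is in BCNF.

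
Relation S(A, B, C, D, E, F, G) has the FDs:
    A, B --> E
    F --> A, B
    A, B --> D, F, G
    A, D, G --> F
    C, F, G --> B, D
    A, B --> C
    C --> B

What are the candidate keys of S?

{F} is a candidate key since {F}⁺ = {A, B, C, D, E, F, G} covers every attribute.
{A, B} is a candidate key since {A, B}⁺ = {A, B, C, D, E, F, G} covers every attribute.
{A, C} is a candidate key since {A, C}⁺ = {A, B, C, D, E, F, G} covers every attribute.
{A, D, G} is a candidate key since {A, D, G}⁺ = {A, B, C, D, E, F, G} covers every attribute.
These are minimal and exhaustive — every other superkey contains one of them.

{A, B}, {A, C}, {A, D, G}, {F}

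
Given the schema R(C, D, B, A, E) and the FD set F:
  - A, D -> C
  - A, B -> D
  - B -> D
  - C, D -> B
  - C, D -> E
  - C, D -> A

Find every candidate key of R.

{A, B}, {A, D}, {B, C}, {C, D}

{A, B}⁺ = {A, B, C, D, E} — all of the relation — so {A, B} is a candidate key.
{A, D}⁺ = {A, B, C, D, E} — all of the relation — so {A, D} is a candidate key.
{B, C}⁺ = {A, B, C, D, E} — all of the relation — so {B, C} is a candidate key.
{C, D}⁺ = {A, B, C, D, E} — all of the relation — so {C, D} is a candidate key.
No proper subset of any of these is a key, and no other minimal superkey exists.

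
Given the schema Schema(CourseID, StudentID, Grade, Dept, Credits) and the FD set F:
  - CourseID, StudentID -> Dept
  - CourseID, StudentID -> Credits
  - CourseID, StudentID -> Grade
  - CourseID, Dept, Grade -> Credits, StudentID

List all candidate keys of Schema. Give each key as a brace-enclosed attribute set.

{CourseID} never appears on the right of any FD, so every key must include it.
{CourseID, StudentID}⁺ = {CourseID, Credits, Dept, Grade, StudentID}, which is every attribute, so {CourseID, StudentID} is a candidate key.
{CourseID, Dept, Grade}⁺ = {CourseID, Credits, Dept, Grade, StudentID}, which is every attribute, so {CourseID, Dept, Grade} is a candidate key.
Any other superkey properly contains one of these, so there are no further candidate keys.

{CourseID, Dept, Grade}, {CourseID, StudentID}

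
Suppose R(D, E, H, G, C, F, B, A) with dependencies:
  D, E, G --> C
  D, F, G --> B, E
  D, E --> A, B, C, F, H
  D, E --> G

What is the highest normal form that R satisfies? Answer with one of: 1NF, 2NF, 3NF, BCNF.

BCNF

Candidate keys: {D, E}, {D, F, G}. Prime attributes: {D, E, F, G}.
Every FD has a superkey on the left, so the relation is in BCNF.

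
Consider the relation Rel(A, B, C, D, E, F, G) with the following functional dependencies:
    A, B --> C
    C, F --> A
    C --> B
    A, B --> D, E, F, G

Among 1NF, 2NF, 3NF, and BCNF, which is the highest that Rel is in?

3NF

Candidate keys: {A, B}, {A, C}, {C, F}. Prime attributes: {A, B, C, F}.
For C --> B we have {C}⁺ = {B, C}; {C} is not a superkey, so BCNF fails.
Its right-hand attributes {B} are all prime, as are those of every other non-superkey FD — the relation is in 3NF.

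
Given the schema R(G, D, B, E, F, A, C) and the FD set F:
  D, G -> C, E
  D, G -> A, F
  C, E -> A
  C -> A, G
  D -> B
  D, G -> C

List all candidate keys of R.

{D} never appears on the right of any FD, so every key must include it.
{C, D} is a candidate key since {C, D}⁺ = {A, B, C, D, E, F, G} covers every attribute.
{D, G} is a candidate key since {D, G}⁺ = {A, B, C, D, E, F, G} covers every attribute.
Any other superkey properly contains one of these, so there are no further candidate keys.

{C, D}, {D, G}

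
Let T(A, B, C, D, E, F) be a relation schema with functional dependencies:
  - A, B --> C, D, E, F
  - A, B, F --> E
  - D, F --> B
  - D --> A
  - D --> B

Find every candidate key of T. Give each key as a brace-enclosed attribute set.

{D}⁺ = {A, B, C, D, E, F}, which is every attribute, so {D} is a candidate key.
{A, B}⁺ = {A, B, C, D, E, F}, which is every attribute, so {A, B} is a candidate key.
Any other superkey properly contains one of these, so there are no further candidate keys.

{A, B}, {D}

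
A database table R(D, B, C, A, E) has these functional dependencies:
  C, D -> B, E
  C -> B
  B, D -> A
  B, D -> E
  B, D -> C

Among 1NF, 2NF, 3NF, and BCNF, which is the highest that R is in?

Candidate keys: {B, D}, {C, D}. Prime attributes: {B, C, D}.
C -> B: {C}⁺ = {B, C}, which is not all of the attributes, so the left side is not a superkey — BCNF is violated.
But every attribute on its right side ({B}) is prime, and the same holds for every other non-superkey FD, so 3NF still holds.

3NF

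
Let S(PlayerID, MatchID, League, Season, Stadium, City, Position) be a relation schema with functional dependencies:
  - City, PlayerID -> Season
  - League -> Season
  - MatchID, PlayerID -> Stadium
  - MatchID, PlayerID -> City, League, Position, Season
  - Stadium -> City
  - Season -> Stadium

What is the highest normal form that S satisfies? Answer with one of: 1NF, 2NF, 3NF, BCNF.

Candidate key: {MatchID, PlayerID}. Prime attributes: {MatchID, PlayerID}.
City, PlayerID -> Season breaks BCNF: {City, PlayerID}⁺ = {City, PlayerID, Season, Stadium}, so {City, PlayerID} is not a superkey.
City, PlayerID -> Season determines the non-prime attribute {Season} from a non-superkey — 3NF is violated.
No non-prime attribute depends on a proper subset of any candidate key, so 2NF holds.

2NF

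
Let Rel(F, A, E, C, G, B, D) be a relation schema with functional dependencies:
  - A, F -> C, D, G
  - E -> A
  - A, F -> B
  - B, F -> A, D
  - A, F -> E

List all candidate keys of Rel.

Attributes never on any right-hand side: {F} — every candidate key must contain it.
{A, F}⁺ = {A, B, C, D, E, F, G}, which is every attribute, so {A, F} is a candidate key.
{B, F}⁺ = {A, B, C, D, E, F, G}, which is every attribute, so {B, F} is a candidate key.
{E, F}⁺ = {A, B, C, D, E, F, G}, which is every attribute, so {E, F} is a candidate key.
No proper subset of any of these is a key, and no other minimal superkey exists.

{A, F}, {B, F}, {E, F}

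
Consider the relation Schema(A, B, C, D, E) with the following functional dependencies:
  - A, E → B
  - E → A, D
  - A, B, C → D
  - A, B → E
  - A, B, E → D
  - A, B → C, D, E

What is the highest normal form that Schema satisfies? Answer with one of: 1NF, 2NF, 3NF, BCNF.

BCNF

Candidate keys: {A, B}, {E}. Prime attributes: {A, B, E}.
Every FD has a superkey on the left, so the relation is in BCNF.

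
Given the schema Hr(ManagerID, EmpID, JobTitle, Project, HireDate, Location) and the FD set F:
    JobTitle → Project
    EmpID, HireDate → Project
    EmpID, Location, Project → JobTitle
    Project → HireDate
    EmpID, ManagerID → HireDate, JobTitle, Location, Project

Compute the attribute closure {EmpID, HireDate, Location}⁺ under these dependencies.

{EmpID, HireDate, JobTitle, Location, Project}

Start with {EmpID, HireDate, Location}.
EmpID, HireDate → Project applies; add {Project} → now {EmpID, HireDate, Location, Project}.
EmpID, Location, Project → JobTitle applies; add {JobTitle} → now {EmpID, HireDate, JobTitle, Location, Project}.
No further FD applies.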